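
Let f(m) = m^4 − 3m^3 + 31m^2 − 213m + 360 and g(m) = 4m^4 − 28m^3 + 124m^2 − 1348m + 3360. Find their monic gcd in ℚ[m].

Repeated division with remainder:
  m^4 − 3m^3 + 31m^2 − 213m + 360 = (1/4)(4m^4 − 28m^3 + 124m^2 − 1348m + 3360) + (4m^3 + 124m − 480)
  4m^4 − 28m^3 + 124m^2 − 1348m + 3360 = (m − 7)(4m^3 + 124m − 480) + (0)
Last nonzero remainder: 4m^3 + 124m − 480. Dividing through by 4 gives the monic gcd m^3 + 31m − 120.

m^3 + 31m − 120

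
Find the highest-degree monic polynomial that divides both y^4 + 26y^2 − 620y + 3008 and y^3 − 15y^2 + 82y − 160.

Euclidean algorithm in ℚ[y]:
  y^4 + 26y^2 − 620y + 3008 = (y + 15)(y^3 − 15y^2 + 82y − 160) + (169y^2 − 1690y + 5408)
  y^3 − 15y^2 + 82y − 160 = ((1/169)y − 5/169)(169y^2 − 1690y + 5408) + (0)
Last nonzero remainder: 169y^2 − 1690y + 5408. Dividing through by 169 gives the monic gcd y^2 − 10y + 32.

y^2 − 10y + 32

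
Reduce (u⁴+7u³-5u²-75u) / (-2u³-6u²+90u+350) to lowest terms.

(-u²+3u)/(2u-14)

By polynomial division,
  u⁴+7u³-5u²-75u = (-(1/2)u-2)(-2u³-6u²+90u+350) + (28u²+280u+700)
  -2u³-6u²+90u+350 = (-(1/14)u+1/2)(28u²+280u+700) + (0)
Last nonzero remainder: 28u²+280u+700. Dividing through by 28 gives the monic gcd u²+10u+25.
Cancel u²+10u+25 from numerator and denominator to get the reduced form.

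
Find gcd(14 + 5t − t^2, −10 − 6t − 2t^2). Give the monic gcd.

1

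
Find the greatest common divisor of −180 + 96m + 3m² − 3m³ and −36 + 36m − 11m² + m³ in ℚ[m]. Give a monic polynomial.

−2 + m

By polynomial division,
  −3m³ + 3m² + 96m − 180 = (−3)(m³ − 11m² + 36m − 36) + (−30m² + 204m − 288)
  m³ − 11m² + 36m − 36 = (−(1/30)m + 7/50)(−30m² + 204m − 288) + (−(54/25)m + 108/25)
  −30m² + 204m − 288 = ((125/9)m − 200/3)(−(54/25)m + 108/25) + (0)
Last nonzero remainder: −(54/25)m + 108/25. Dividing through by −54/25 gives the monic gcd m − 2.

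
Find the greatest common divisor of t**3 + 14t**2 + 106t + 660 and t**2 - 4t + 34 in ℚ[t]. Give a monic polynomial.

1

Repeated division with remainder:
  t**3 + 14t**2 + 106t + 660 = (t + 18)(t**2 - 4t + 34) + (144t + 48)
  t**2 - 4t + 34 = ((1/144)t - 13/432)(144t + 48) + (319/9)
  144t + 48 = ((1296/319)t + 432/319)(319/9) + (0)
The last nonzero remainder is the constant 319/9, so the polynomials are coprime and gcd = 1.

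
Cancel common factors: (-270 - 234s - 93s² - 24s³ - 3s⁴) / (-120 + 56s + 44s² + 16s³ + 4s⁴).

(-9 - 3s)/(-4 + 4s)

Apply the Euclidean algorithm:
  -3s⁴ - 24s³ - 93s² - 234s - 270 = (-3/4)(4s⁴ + 16s³ + 44s² + 56s - 120) + (-12s³ - 60s² - 192s - 360)
  4s⁴ + 16s³ + 44s² + 56s - 120 = (-(1/3)s + 1/3)(-12s³ - 60s² - 192s - 360) + (0)
Last nonzero remainder: -12s³ - 60s² - 192s - 360. Dividing through by -12 gives the monic gcd s³ + 5s² + 16s + 30.
Cancel s³ + 5s² + 16s + 30 from numerator and denominator to get the reduced form.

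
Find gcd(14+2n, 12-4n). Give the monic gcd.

1

Euclidean algorithm in ℚ[n]:
  2n+14 = (-1/2)(-4n+12) + (20)
  -4n+12 = (-(1/5)n+3/5)(20) + (0)
The last nonzero remainder is the constant 20, so the polynomials are coprime and gcd = 1.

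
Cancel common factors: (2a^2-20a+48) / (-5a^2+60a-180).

(-2a+8)/(5a-30)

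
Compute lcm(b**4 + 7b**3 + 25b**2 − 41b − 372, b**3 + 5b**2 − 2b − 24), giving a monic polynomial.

b**6 + 8b**5 + 26b**4 − 58b**3 − 563b**2 − 126b + 2232

By polynomial division,
  b**4 + 7b**3 + 25b**2 − 41b − 372 = (b + 2)(b**3 + 5b**2 − 2b − 24) + (17b**2 − 13b − 324)
  b**3 + 5b**2 − 2b − 24 = ((1/17)b + 98/289)(17b**2 − 13b − 324) + ((6204/289)b + 24816/289)
  17b**2 − 13b − 324 = ((4913/6204)b − 7803/2068)((6204/289)b + 24816/289) + (0)
Last nonzero remainder: (6204/289)b + 24816/289. Dividing through by 6204/289 gives the monic gcd b + 4.
Then lcm(f, g) = f·g / gcd(f, g); expanding and making the result monic gives the answer.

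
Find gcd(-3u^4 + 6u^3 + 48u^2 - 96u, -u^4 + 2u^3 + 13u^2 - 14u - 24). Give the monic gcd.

u^2 - 6u + 8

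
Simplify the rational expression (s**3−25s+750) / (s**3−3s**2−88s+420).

(s**2−10s+75)/(s**2−13s+42)

Apply the Euclidean algorithm:
  s**3−25s+750 = (s**3−3s**2−88s+420) + (3s**2+63s+330)
  s**3−3s**2−88s+420 = ((1/3)s−8)(3s**2+63s+330) + (306s+3060)
  3s**2+63s+330 = ((1/102)s+11/102)(306s+3060) + (0)
Last nonzero remainder: 306s+3060. Dividing through by 306 gives the monic gcd s+10.
Cancel s+10 from numerator and denominator to get the reduced form.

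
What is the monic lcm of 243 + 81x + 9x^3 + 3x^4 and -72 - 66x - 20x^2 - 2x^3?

324 + 189x + 27x^2 + 12x^3 + 7x^4 + x^5

Apply the Euclidean algorithm:
  3x^4 + 9x^3 + 81x + 243 = (-(3/2)x + 21/2)(-2x^3 - 20x^2 - 66x - 72) + (111x^2 + 666x + 999)
  -2x^3 - 20x^2 - 66x - 72 = (-(2/111)x - 8/111)(111x^2 + 666x + 999) + (0)
Last nonzero remainder: 111x^2 + 666x + 999. Dividing through by 111 gives the monic gcd x^2 + 6x + 9.
Then lcm(f, g) = f·g / gcd(f, g); expanding and making the result monic gives the answer.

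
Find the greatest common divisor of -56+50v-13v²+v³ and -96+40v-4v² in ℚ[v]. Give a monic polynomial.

-4+v

Repeated division with remainder:
  v³-13v²+50v-56 = (-(1/4)v+3/4)(-4v²+40v-96) + (-4v+16)
  -4v²+40v-96 = (v-6)(-4v+16) + (0)
Last nonzero remainder: -4v+16. Dividing through by -4 gives the monic gcd v-4.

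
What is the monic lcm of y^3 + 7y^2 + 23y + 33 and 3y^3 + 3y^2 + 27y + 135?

Apply the Euclidean algorithm:
  y^3 + 7y^2 + 23y + 33 = (1/3)(3y^3 + 3y^2 + 27y + 135) + (6y^2 + 14y - 12)
  3y^3 + 3y^2 + 27y + 135 = ((1/2)y - 2/3)(6y^2 + 14y - 12) + ((127/3)y + 127)
  6y^2 + 14y - 12 = ((18/127)y - 12/127)((127/3)y + 127) + (0)
Last nonzero remainder: (127/3)y + 127. Dividing through by 127/3 gives the monic gcd y + 3.
Then lcm(f, g) = f·g / gcd(f, g); expanding and making the result monic gives the answer.

y^5 + 5y^4 + 24y^3 + 92y^2 + 279y + 495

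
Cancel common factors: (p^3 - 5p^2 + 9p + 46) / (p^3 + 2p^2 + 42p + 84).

(p^2 - 7p + 23)/(p^2 + 42)

Euclidean algorithm in ℚ[p]:
  p^3 - 5p^2 + 9p + 46 = (p^3 + 2p^2 + 42p + 84) + (-7p^2 - 33p - 38)
  p^3 + 2p^2 + 42p + 84 = (-(1/7)p + 19/49)(-7p^2 - 33p - 38) + ((2419/49)p + 4838/49)
  -7p^2 - 33p - 38 = (-(343/2419)p - 931/2419)((2419/49)p + 4838/49) + (0)
Last nonzero remainder: (2419/49)p + 4838/49. Dividing through by 2419/49 gives the monic gcd p + 2.
Cancel p + 2 from numerator and denominator to get the reduced form.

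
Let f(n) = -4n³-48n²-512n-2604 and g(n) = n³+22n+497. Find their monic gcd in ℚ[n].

n+7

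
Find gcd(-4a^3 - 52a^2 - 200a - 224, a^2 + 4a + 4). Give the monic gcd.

Apply the Euclidean algorithm:
  -4a^3 - 52a^2 - 200a - 224 = (-4a - 36)(a^2 + 4a + 4) + (-40a - 80)
  a^2 + 4a + 4 = (-(1/40)a - 1/20)(-40a - 80) + (0)
Last nonzero remainder: -40a - 80. Dividing through by -40 gives the monic gcd a + 2.

a + 2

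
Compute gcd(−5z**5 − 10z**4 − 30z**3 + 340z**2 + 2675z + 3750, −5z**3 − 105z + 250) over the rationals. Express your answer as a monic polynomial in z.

z**2 + 2z + 25

Repeated division with remainder:
  −5z**5 − 10z**4 − 30z**3 + 340z**2 + 2675z + 3750 = (z**2 + 2z − 15)(−5z**3 − 105z + 250) + (300z**2 + 600z + 7500)
  −5z**3 − 105z + 250 = (−(1/60)z + 1/30)(300z**2 + 600z + 7500) + (0)
Last nonzero remainder: 300z**2 + 600z + 7500. Dividing through by 300 gives the monic gcd z**2 + 2z + 25.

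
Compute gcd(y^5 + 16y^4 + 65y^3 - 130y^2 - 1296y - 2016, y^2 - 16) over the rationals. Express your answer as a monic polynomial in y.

By polynomial division,
  y^5 + 16y^4 + 65y^3 - 130y^2 - 1296y - 2016 = (y^3 + 16y^2 + 81y + 126)(y^2 - 16) + (0)
The last nonzero remainder y^2 - 16 is already monic.

y^2 - 16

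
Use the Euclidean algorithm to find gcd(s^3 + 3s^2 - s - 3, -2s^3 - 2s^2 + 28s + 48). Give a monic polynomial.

Apply the Euclidean algorithm:
  s^3 + 3s^2 - s - 3 = (-1/2)(-2s^3 - 2s^2 + 28s + 48) + (2s^2 + 13s + 21)
  -2s^3 - 2s^2 + 28s + 48 = (-s + 11/2)(2s^2 + 13s + 21) + (-(45/2)s - 135/2)
  2s^2 + 13s + 21 = (-(4/45)s - 14/45)(-(45/2)s - 135/2) + (0)
Last nonzero remainder: -(45/2)s - 135/2. Dividing through by -45/2 gives the monic gcd s + 3.

s + 3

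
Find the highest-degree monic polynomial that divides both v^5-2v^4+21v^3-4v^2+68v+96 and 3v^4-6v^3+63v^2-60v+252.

Euclidean algorithm in ℚ[v]:
  v^5-2v^4+21v^3-4v^2+68v+96 = ((1/3)v)(3v^4-6v^3+63v^2-60v+252) + (16v^2-16v+96)
  3v^4-6v^3+63v^2-60v+252 = ((3/16)v^2-(3/16)v+21/8)(16v^2-16v+96) + (0)
Last nonzero remainder: 16v^2-16v+96. Dividing through by 16 gives the monic gcd v^2-v+6.

v^2-v+6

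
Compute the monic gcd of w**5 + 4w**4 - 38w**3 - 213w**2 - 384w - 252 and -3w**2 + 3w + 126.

By polynomial division,
  w**5 + 4w**4 - 38w**3 - 213w**2 - 384w - 252 = (-(1/3)w**3 - (5/3)w**2 - 3w - 2)(-3w**2 + 3w + 126) + (0)
Last nonzero remainder: -3w**2 + 3w + 126. Dividing through by -3 gives the monic gcd w**2 - w - 42.

w**2 - w - 42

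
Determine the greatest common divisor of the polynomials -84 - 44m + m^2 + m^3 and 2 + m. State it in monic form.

2 + m

By polynomial division,
  m^3 + m^2 - 44m - 84 = (m^2 - m - 42)(m + 2) + (0)
The last nonzero remainder m + 2 is already monic.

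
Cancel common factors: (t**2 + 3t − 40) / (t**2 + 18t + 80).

Repeated division with remainder:
  t**2 + 3t − 40 = (t**2 + 18t + 80) + (−15t − 120)
  t**2 + 18t + 80 = (−(1/15)t − 2/3)(−15t − 120) + (0)
Last nonzero remainder: −15t − 120. Dividing through by −15 gives the monic gcd t + 8.
Cancel t + 8 from numerator and denominator to get the reduced form.

(t − 5)/(t + 10)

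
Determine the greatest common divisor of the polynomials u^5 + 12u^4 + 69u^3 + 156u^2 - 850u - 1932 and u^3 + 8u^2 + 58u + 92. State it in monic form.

Repeated division with remainder:
  u^5 + 12u^4 + 69u^3 + 156u^2 - 850u - 1932 = (u^2 + 4u - 21)(u^3 + 8u^2 + 58u + 92) + (0)
The last nonzero remainder u^3 + 8u^2 + 58u + 92 is already monic.

u^3 + 8u^2 + 58u + 92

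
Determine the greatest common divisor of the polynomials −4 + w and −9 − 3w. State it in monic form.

1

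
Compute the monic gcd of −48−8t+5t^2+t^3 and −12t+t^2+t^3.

−12+t+t^2

By polynomial division,
  t^3+5t^2−8t−48 = (t^3+t^2−12t) + (4t^2+4t−48)
  t^3+t^2−12t = ((1/4)t)(4t^2+4t−48) + (0)
Last nonzero remainder: 4t^2+4t−48. Dividing through by 4 gives the monic gcd t^2+t−12.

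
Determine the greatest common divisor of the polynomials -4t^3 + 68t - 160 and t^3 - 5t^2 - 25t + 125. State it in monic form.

t + 5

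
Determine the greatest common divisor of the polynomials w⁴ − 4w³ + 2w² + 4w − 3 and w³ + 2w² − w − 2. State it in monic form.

Repeated division with remainder:
  w⁴ − 4w³ + 2w² + 4w − 3 = (w − 6)(w³ + 2w² − w − 2) + (15w² − 15)
  w³ + 2w² − w − 2 = ((1/15)w + 2/15)(15w² − 15) + (0)
Last nonzero remainder: 15w² − 15. Dividing through by 15 gives the monic gcd w² − 1.

w² − 1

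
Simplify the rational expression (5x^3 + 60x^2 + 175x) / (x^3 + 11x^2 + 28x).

(5x + 25)/(x + 4)

Repeated division with remainder:
  5x^3 + 60x^2 + 175x = (5)(x^3 + 11x^2 + 28x) + (5x^2 + 35x)
  x^3 + 11x^2 + 28x = ((1/5)x + 4/5)(5x^2 + 35x) + (0)
Last nonzero remainder: 5x^2 + 35x. Dividing through by 5 gives the monic gcd x^2 + 7x.
Cancel x^2 + 7x from numerator and denominator to get the reduced form.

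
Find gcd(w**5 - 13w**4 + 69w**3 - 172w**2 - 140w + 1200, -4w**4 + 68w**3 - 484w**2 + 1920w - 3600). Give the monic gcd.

Apply the Euclidean algorithm:
  w**5 - 13w**4 + 69w**3 - 172w**2 - 140w + 1200 = (-(1/4)w - 1)(-4w**4 + 68w**3 - 484w**2 + 1920w - 3600) + (16w**3 - 176w**2 + 880w - 2400)
  -4w**4 + 68w**3 - 484w**2 + 1920w - 3600 = (-(1/4)w + 3/2)(16w**3 - 176w**2 + 880w - 2400) + (0)
Last nonzero remainder: 16w**3 - 176w**2 + 880w - 2400. Dividing through by 16 gives the monic gcd w**3 - 11w**2 + 55w - 150.

w**3 - 11w**2 + 55w - 150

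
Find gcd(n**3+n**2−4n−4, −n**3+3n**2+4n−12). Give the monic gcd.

Euclidean algorithm in ℚ[n]:
  n**3+n**2−4n−4 = (−1)(−n**3+3n**2+4n−12) + (4n**2−16)
  −n**3+3n**2+4n−12 = (−(1/4)n+3/4)(4n**2−16) + (0)
Last nonzero remainder: 4n**2−16. Dividing through by 4 gives the monic gcd n**2−4.

n**2−4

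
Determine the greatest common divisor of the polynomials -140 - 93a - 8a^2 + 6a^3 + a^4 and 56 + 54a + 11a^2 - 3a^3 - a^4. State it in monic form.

Repeated division with remainder:
  a^4 + 6a^3 - 8a^2 - 93a - 140 = (-1)(-a^4 - 3a^3 + 11a^2 + 54a + 56) + (3a^3 + 3a^2 - 39a - 84)
  -a^4 - 3a^3 + 11a^2 + 54a + 56 = (-(1/3)a - 2/3)(3a^3 + 3a^2 - 39a - 84) + (0)
Last nonzero remainder: 3a^3 + 3a^2 - 39a - 84. Dividing through by 3 gives the monic gcd a^3 + a^2 - 13a - 28.

-28 - 13a + a^2 + a^3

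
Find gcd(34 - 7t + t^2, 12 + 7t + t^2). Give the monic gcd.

Repeated division with remainder:
  t^2 - 7t + 34 = (t^2 + 7t + 12) + (-14t + 22)
  t^2 + 7t + 12 = (-(1/14)t - 30/49)(-14t + 22) + (1248/49)
  -14t + 22 = (-(343/624)t + 539/624)(1248/49) + (0)
The last nonzero remainder is the constant 1248/49, so the polynomials are coprime and gcd = 1.

1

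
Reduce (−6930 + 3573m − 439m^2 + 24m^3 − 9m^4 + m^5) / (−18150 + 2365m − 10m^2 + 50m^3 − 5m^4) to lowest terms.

(−21 + 10m − m^2)/(−55 + 5m)

Euclidean algorithm in ℚ[m]:
  m^5 − 9m^4 + 24m^3 − 439m^2 + 3573m − 6930 = (−(1/5)m − 1/5)(−5m^4 + 50m^3 − 10m^2 + 2365m − 18150) + (32m^3 + 32m^2 + 416m − 10560)
  −5m^4 + 50m^3 − 10m^2 + 2365m − 18150 = (−(5/32)m + 55/32)(32m^3 + 32m^2 + 416m − 10560) + (0)
Last nonzero remainder: 32m^3 + 32m^2 + 416m − 10560. Dividing through by 32 gives the monic gcd m^3 + m^2 + 13m − 330.
Cancel m^3 + m^2 + 13m − 330 from numerator and denominator to get the reduced form.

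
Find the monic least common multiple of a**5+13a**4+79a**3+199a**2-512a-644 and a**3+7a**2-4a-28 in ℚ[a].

a**6+15a**5+105a**4+357a**3-114a**2-1668a-1288

Euclidean algorithm in ℚ[a]:
  a**5+13a**4+79a**3+199a**2-512a-644 = (a**2+6a+41)(a**3+7a**2-4a-28) + (-36a**2-180a+504)
  a**3+7a**2-4a-28 = (-(1/36)a-1/18)(-36a**2-180a+504) + (0)
Last nonzero remainder: -36a**2-180a+504. Dividing through by -36 gives the monic gcd a**2+5a-14.
Then lcm(f, g) = f·g / gcd(f, g); expanding and making the result monic gives the answer.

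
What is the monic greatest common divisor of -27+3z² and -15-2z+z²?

Repeated division with remainder:
  3z²-27 = (3)(z²-2z-15) + (6z+18)
  z²-2z-15 = ((1/6)z-5/6)(6z+18) + (0)
Last nonzero remainder: 6z+18. Dividing through by 6 gives the monic gcd z+3.

3+z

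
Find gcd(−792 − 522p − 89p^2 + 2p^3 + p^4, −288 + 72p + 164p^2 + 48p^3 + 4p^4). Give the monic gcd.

72 + 54p + 13p^2 + p^3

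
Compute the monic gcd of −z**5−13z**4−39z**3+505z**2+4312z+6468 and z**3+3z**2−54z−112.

z**2−5z−14

Euclidean algorithm in ℚ[z]:
  −z**5−13z**4−39z**3+505z**2+4312z+6468 = (−z**2−10z−63)(z**3+3z**2−54z−112) + (42z**2−210z−588)
  z**3+3z**2−54z−112 = ((1/42)z+4/21)(42z**2−210z−588) + (0)
Last nonzero remainder: 42z**2−210z−588. Dividing through by 42 gives the monic gcd z**2−5z−14.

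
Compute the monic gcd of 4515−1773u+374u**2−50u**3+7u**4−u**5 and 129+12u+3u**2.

Euclidean algorithm in ℚ[u]:
  −u**5+7u**4−50u**3+374u**2−1773u+4515 = (−(1/3)u**3+(11/3)u**2−17u+35)(3u**2+12u+129) + (0)
Last nonzero remainder: 3u**2+12u+129. Dividing through by 3 gives the monic gcd u**2+4u+43.

43+4u+u**2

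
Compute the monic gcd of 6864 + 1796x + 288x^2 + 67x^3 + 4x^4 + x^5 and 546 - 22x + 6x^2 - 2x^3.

By polynomial division,
  x^5 + 4x^4 + 67x^3 + 288x^2 + 1796x + 6864 = (-(1/2)x^2 - (7/2)x - 77/2)(-2x^3 + 6x^2 - 22x + 546) + (715x^2 + 2860x + 27885)
  -2x^3 + 6x^2 - 22x + 546 = (-(2/715)x + 14/715)(715x^2 + 2860x + 27885) + (0)
Last nonzero remainder: 715x^2 + 2860x + 27885. Dividing through by 715 gives the monic gcd x^2 + 4x + 39.

39 + 4x + x^2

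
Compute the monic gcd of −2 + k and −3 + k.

1

By polynomial division,
  k − 2 = (k − 3) + (1)
  k − 3 = (k − 3)(1) + (0)
The last nonzero remainder is the constant 1, so the polynomials are coprime and gcd = 1.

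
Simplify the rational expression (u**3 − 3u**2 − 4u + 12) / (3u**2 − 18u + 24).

By polynomial division,
  u**3 − 3u**2 − 4u + 12 = ((1/3)u + 1)(3u**2 − 18u + 24) + (6u − 12)
  3u**2 − 18u + 24 = ((1/2)u − 2)(6u − 12) + (0)
Last nonzero remainder: 6u − 12. Dividing through by 6 gives the monic gcd u − 2.
Cancel u − 2 from numerator and denominator to get the reduced form.

(u**2 − u − 6)/(3u − 12)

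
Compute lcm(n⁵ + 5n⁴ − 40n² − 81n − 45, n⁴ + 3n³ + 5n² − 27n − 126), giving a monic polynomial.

n⁷ + 8n⁶ + 29n⁵ + 30n⁴ − 201n³ − 848n² − 1269n − 630

Euclidean algorithm in ℚ[n]:
  n⁵ + 5n⁴ − 40n² − 81n − 45 = (n + 2)(n⁴ + 3n³ + 5n² − 27n − 126) + (−11n³ − 23n² + 99n + 207)
  n⁴ + 3n³ + 5n² − 27n − 126 = (−(1/11)n − 10/121)(−11n³ − 23n² + 99n + 207) + ((1464/121)n² − 13176/121)
  −11n³ − 23n² + 99n + 207 = (−(1331/1464)n − 2783/1464)((1464/121)n² − 13176/121) + (0)
Last nonzero remainder: (1464/121)n² − 13176/121. Dividing through by 1464/121 gives the monic gcd n² − 9.
Then lcm(f, g) = f·g / gcd(f, g); expanding and making the result monic gives the answer.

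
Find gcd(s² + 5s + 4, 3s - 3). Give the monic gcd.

1

By polynomial division,
  s² + 5s + 4 = ((1/3)s + 2)(3s - 3) + (10)
  3s - 3 = ((3/10)s - 3/10)(10) + (0)
The last nonzero remainder is the constant 10, so the polynomials are coprime and gcd = 1.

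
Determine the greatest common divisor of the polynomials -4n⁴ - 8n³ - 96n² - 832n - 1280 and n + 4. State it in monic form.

Euclidean algorithm in ℚ[n]:
  -4n⁴ - 8n³ - 96n² - 832n - 1280 = (-4n³ + 8n² - 128n - 320)(n + 4) + (0)
The last nonzero remainder n + 4 is already monic.

n + 4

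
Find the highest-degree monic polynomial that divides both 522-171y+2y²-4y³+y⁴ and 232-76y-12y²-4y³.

By polynomial division,
  y⁴-4y³+2y²-171y+522 = (-(1/4)y+7/4)(-4y³-12y²-76y+232) + (4y²+20y+116)
  -4y³-12y²-76y+232 = (-y+2)(4y²+20y+116) + (0)
Last nonzero remainder: 4y²+20y+116. Dividing through by 4 gives the monic gcd y²+5y+29.

29+5y+y²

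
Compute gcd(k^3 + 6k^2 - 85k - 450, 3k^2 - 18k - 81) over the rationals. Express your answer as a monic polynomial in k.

Euclidean algorithm in ℚ[k]:
  k^3 + 6k^2 - 85k - 450 = ((1/3)k + 4)(3k^2 - 18k - 81) + (14k - 126)
  3k^2 - 18k - 81 = ((3/14)k + 9/14)(14k - 126) + (0)
Last nonzero remainder: 14k - 126. Dividing through by 14 gives the monic gcd k - 9.

k - 9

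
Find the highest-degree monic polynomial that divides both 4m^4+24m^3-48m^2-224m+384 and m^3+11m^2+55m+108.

m+4

By polynomial division,
  4m^4+24m^3-48m^2-224m+384 = (4m-20)(m^3+11m^2+55m+108) + (-48m^2+444m+2544)
  m^3+11m^2+55m+108 = (-(1/48)m-27/64)(-48m^2+444m+2544) + ((4725/16)m+4725/4)
  -48m^2+444m+2544 = (-(256/1575)m+3392/1575)((4725/16)m+4725/4) + (0)
Last nonzero remainder: (4725/16)m+4725/4. Dividing through by 4725/16 gives the monic gcd m+4.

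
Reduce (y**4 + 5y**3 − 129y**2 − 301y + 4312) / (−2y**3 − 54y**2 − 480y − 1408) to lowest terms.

Apply the Euclidean algorithm:
  y**4 + 5y**3 − 129y**2 − 301y + 4312 = (−(1/2)y + 11)(−2y**3 − 54y**2 − 480y − 1408) + (225y**2 + 4275y + 19800)
  −2y**3 − 54y**2 − 480y − 1408 = (−(2/225)y − 16/225)(225y**2 + 4275y + 19800) + (0)
Last nonzero remainder: 225y**2 + 4275y + 19800. Dividing through by 225 gives the monic gcd y**2 + 19y + 88.
Cancel y**2 + 19y + 88 from numerator and denominator to get the reduced form.

(−y**2 + 14y − 49)/(2y + 16)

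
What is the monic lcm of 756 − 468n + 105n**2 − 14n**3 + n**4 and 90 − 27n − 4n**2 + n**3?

3780 − 1584n + 57n**2 + 35n**3 − 9n**4 + n**5

Repeated division with remainder:
  n**4 − 14n**3 + 105n**2 − 468n + 756 = (n − 10)(n**3 − 4n**2 − 27n + 90) + (92n**2 − 828n + 1656)
  n**3 − 4n**2 − 27n + 90 = ((1/92)n + 5/92)(92n**2 − 828n + 1656) + (0)
Last nonzero remainder: 92n**2 − 828n + 1656. Dividing through by 92 gives the monic gcd n**2 − 9n + 18.
Then lcm(f, g) = f·g / gcd(f, g); expanding and making the result monic gives the answer.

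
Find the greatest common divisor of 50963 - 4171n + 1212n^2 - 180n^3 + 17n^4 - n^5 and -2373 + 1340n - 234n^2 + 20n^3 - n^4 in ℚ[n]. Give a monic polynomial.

113 - 10n + n^2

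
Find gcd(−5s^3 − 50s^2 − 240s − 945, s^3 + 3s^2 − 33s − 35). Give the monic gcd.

Repeated division with remainder:
  −5s^3 − 50s^2 − 240s − 945 = (−5)(s^3 + 3s^2 − 33s − 35) + (−35s^2 − 405s − 1120)
  s^3 + 3s^2 − 33s − 35 = (−(1/35)s + 12/49)(−35s^2 − 405s − 1120) + ((1675/49)s + 1675/7)
  −35s^2 − 405s − 1120 = (−(343/335)s − 1568/335)((1675/49)s + 1675/7) + (0)
Last nonzero remainder: (1675/49)s + 1675/7. Dividing through by 1675/49 gives the monic gcd s + 7.

s + 7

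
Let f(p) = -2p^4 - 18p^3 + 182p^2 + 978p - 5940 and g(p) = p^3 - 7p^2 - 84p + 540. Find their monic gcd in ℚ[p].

p^2 + 3p - 54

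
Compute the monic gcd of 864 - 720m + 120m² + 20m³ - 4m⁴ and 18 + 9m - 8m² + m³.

Apply the Euclidean algorithm:
  -4m⁴ + 20m³ + 120m² - 720m + 864 = (-4m - 12)(m³ - 8m² + 9m + 18) + (60m² - 540m + 1080)
  m³ - 8m² + 9m + 18 = ((1/60)m + 1/60)(60m² - 540m + 1080) + (0)
Last nonzero remainder: 60m² - 540m + 1080. Dividing through by 60 gives the monic gcd m² - 9m + 18.

18 - 9m + m²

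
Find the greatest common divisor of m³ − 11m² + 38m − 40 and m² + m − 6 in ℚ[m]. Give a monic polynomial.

m − 2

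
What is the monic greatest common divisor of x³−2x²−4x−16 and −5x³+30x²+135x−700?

x−4

By polynomial division,
  x³−2x²−4x−16 = (−1/5)(−5x³+30x²+135x−700) + (4x²+23x−156)
  −5x³+30x²+135x−700 = (−(5/4)x+235/16)(4x²+23x−156) + (−(6365/16)x+6365/4)
  4x²+23x−156 = (−(64/6365)x−624/6365)(−(6365/16)x+6365/4) + (0)
Last nonzero remainder: −(6365/16)x+6365/4. Dividing through by −6365/16 gives the monic gcd x−4.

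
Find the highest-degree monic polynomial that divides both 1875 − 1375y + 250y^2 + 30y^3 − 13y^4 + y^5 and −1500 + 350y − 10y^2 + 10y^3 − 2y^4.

25 − 10y + y^2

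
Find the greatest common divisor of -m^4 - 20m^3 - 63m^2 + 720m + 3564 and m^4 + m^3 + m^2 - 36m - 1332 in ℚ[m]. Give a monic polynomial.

m^2 - 36

Repeated division with remainder:
  -m^4 - 20m^3 - 63m^2 + 720m + 3564 = (-1)(m^4 + m^3 + m^2 - 36m - 1332) + (-19m^3 - 62m^2 + 684m + 2232)
  m^4 + m^3 + m^2 - 36m - 1332 = (-(1/19)m + 43/361)(-19m^3 - 62m^2 + 684m + 2232) + ((16023/361)m^2 - 576828/361)
  -19m^3 - 62m^2 + 684m + 2232 = (-(6859/16023)m - 22382/16023)((16023/361)m^2 - 576828/361) + (0)
Last nonzero remainder: (16023/361)m^2 - 576828/361. Dividing through by 16023/361 gives the monic gcd m^2 - 36.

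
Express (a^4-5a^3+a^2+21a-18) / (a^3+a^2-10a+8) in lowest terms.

Euclidean algorithm in ℚ[a]:
  a^4-5a^3+a^2+21a-18 = (a-6)(a^3+a^2-10a+8) + (17a^2-47a+30)
  a^3+a^2-10a+8 = ((1/17)a+64/289)(17a^2-47a+30) + (-(392/289)a+392/289)
  17a^2-47a+30 = (-(4913/392)a+4335/196)(-(392/289)a+392/289) + (0)
Last nonzero remainder: -(392/289)a+392/289. Dividing through by -392/289 gives the monic gcd a-1.
Cancel a-1 from numerator and denominator to get the reduced form.

(a^3-4a^2-3a+18)/(a^2+2a-8)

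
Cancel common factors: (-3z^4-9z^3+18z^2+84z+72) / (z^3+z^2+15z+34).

(-3z^3-3z^2+24z+36)/(z^2-z+17)

Euclidean algorithm in ℚ[z]:
  -3z^4-9z^3+18z^2+84z+72 = (-3z-6)(z^3+z^2+15z+34) + (69z^2+276z+276)
  z^3+z^2+15z+34 = ((1/69)z-1/23)(69z^2+276z+276) + (23z+46)
  69z^2+276z+276 = (3z+6)(23z+46) + (0)
Last nonzero remainder: 23z+46. Dividing through by 23 gives the monic gcd z+2.
Cancel z+2 from numerator and denominator to get the reduced form.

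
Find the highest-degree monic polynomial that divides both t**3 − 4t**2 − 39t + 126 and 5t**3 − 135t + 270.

By polynomial division,
  t**3 − 4t**2 − 39t + 126 = (1/5)(5t**3 − 135t + 270) + (−4t**2 − 12t + 72)
  5t**3 − 135t + 270 = (−(5/4)t + 15/4)(−4t**2 − 12t + 72) + (0)
Last nonzero remainder: −4t**2 − 12t + 72. Dividing through by −4 gives the monic gcd t**2 + 3t − 18.

t**2 + 3t − 18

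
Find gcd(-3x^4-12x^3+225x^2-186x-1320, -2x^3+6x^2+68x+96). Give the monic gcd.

x+2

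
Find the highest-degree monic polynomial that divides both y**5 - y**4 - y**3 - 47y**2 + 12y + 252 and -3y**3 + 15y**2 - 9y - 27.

y**2 - 6y + 9

Repeated division with remainder:
  y**5 - y**4 - y**3 - 47y**2 + 12y + 252 = (-(1/3)y**2 - (4/3)y - 16/3)(-3y**3 + 15y**2 - 9y - 27) + (12y**2 - 72y + 108)
  -3y**3 + 15y**2 - 9y - 27 = (-(1/4)y - 1/4)(12y**2 - 72y + 108) + (0)
Last nonzero remainder: 12y**2 - 72y + 108. Dividing through by 12 gives the monic gcd y**2 - 6y + 9.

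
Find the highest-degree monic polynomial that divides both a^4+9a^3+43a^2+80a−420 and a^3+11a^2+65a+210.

Euclidean algorithm in ℚ[a]:
  a^4+9a^3+43a^2+80a−420 = (a−2)(a^3+11a^2+65a+210) + (0)
The last nonzero remainder a^3+11a^2+65a+210 is already monic.

a^3+11a^2+65a+210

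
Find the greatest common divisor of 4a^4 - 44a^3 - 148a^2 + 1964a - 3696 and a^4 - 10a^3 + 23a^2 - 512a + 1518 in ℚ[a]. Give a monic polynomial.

Repeated division with remainder:
  4a^4 - 44a^3 - 148a^2 + 1964a - 3696 = (4)(a^4 - 10a^3 + 23a^2 - 512a + 1518) + (-4a^3 - 240a^2 + 4012a - 9768)
  a^4 - 10a^3 + 23a^2 - 512a + 1518 = (-(1/4)a + 35/2)(-4a^3 - 240a^2 + 4012a - 9768) + (5226a^2 - 73164a + 172458)
  -4a^3 - 240a^2 + 4012a - 9768 = (-(2/2613)a - 148/2613)(5226a^2 - 73164a + 172458) + (0)
Last nonzero remainder: 5226a^2 - 73164a + 172458. Dividing through by 5226 gives the monic gcd a^2 - 14a + 33.

a^2 - 14a + 33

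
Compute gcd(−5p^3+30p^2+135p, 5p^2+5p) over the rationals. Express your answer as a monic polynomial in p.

p

Apply the Euclidean algorithm:
  −5p^3+30p^2+135p = (−p+7)(5p^2+5p) + (100p)
  5p^2+5p = ((1/20)p+1/20)(100p) + (0)
Last nonzero remainder: 100p. Dividing through by 100 gives the monic gcd p.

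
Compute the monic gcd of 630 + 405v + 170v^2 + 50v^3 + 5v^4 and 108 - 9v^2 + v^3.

3 + v

Euclidean algorithm in ℚ[v]:
  5v^4 + 50v^3 + 170v^2 + 405v + 630 = (5v + 95)(v^3 - 9v^2 + 108) + (1025v^2 - 135v - 9630)
  v^3 - 9v^2 + 108 = ((1/1025)v - 1818/210125)(1025v^2 - 135v - 9630) + ((345744/42025)v + 1037232/42025)
  1025v^2 - 135v - 9630 = ((43075625/345744)v - 22483375/57624)((345744/42025)v + 1037232/42025) + (0)
Last nonzero remainder: (345744/42025)v + 1037232/42025. Dividing through by 345744/42025 gives the monic gcd v + 3.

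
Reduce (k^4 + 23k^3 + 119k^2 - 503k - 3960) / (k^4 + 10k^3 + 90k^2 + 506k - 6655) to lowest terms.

Euclidean algorithm in ℚ[k]:
  k^4 + 23k^3 + 119k^2 - 503k - 3960 = (k^4 + 10k^3 + 90k^2 + 506k - 6655) + (13k^3 + 29k^2 - 1009k + 2695)
  k^4 + 10k^3 + 90k^2 + 506k - 6655 = ((1/13)k + 101/169)(13k^3 + 29k^2 - 1009k + 2695) + ((25398/169)k^2 + (152388/169)k - 1396890/169)
  13k^3 + 29k^2 - 1009k + 2695 = ((2197/25398)k - 8281/25398)((25398/169)k^2 + (152388/169)k - 1396890/169) + (0)
Last nonzero remainder: (25398/169)k^2 + (152388/169)k - 1396890/169. Dividing through by 25398/169 gives the monic gcd k^2 + 6k - 55.
Cancel k^2 + 6k - 55 from numerator and denominator to get the reduced form.

(k^2 + 17k + 72)/(k^2 + 4k + 121)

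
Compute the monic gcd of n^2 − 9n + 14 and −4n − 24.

1

Euclidean algorithm in ℚ[n]:
  n^2 − 9n + 14 = (−(1/4)n + 15/4)(−4n − 24) + (104)
  −4n − 24 = (−(1/26)n − 3/13)(104) + (0)
The last nonzero remainder is the constant 104, so the polynomials are coprime and gcd = 1.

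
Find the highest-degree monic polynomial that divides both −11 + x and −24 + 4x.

1

Apply the Euclidean algorithm:
  x − 11 = (1/4)(4x − 24) + (−5)
  4x − 24 = (−(4/5)x + 24/5)(−5) + (0)
The last nonzero remainder is the constant −5, so the polynomials are coprime and gcd = 1.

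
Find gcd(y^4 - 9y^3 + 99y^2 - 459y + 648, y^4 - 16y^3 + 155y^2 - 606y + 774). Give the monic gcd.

Repeated division with remainder:
  y^4 - 9y^3 + 99y^2 - 459y + 648 = (y^4 - 16y^3 + 155y^2 - 606y + 774) + (7y^3 - 56y^2 + 147y - 126)
  y^4 - 16y^3 + 155y^2 - 606y + 774 = ((1/7)y - 8/7)(7y^3 - 56y^2 + 147y - 126) + (70y^2 - 420y + 630)
  7y^3 - 56y^2 + 147y - 126 = ((1/10)y - 1/5)(70y^2 - 420y + 630) + (0)
Last nonzero remainder: 70y^2 - 420y + 630. Dividing through by 70 gives the monic gcd y^2 - 6y + 9.

y^2 - 6y + 9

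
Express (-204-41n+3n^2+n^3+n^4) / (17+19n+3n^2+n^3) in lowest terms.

(-12-n+n^2)/(1+n)

Repeated division with remainder:
  n^4+n^3+3n^2-41n-204 = (n-2)(n^3+3n^2+19n+17) + (-10n^2-20n-170)
  n^3+3n^2+19n+17 = (-(1/10)n-1/10)(-10n^2-20n-170) + (0)
Last nonzero remainder: -10n^2-20n-170. Dividing through by -10 gives the monic gcd n^2+2n+17.
Cancel n^2+2n+17 from numerator and denominator to get the reduced form.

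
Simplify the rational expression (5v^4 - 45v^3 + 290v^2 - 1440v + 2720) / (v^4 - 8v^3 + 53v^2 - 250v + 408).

By polynomial division,
  5v^4 - 45v^3 + 290v^2 - 1440v + 2720 = (5)(v^4 - 8v^3 + 53v^2 - 250v + 408) + (-5v^3 + 25v^2 - 190v + 680)
  v^4 - 8v^3 + 53v^2 - 250v + 408 = (-(1/5)v + 3/5)(-5v^3 + 25v^2 - 190v + 680) + (0)
Last nonzero remainder: -5v^3 + 25v^2 - 190v + 680. Dividing through by -5 gives the monic gcd v^3 - 5v^2 + 38v - 136.
Cancel v^3 - 5v^2 + 38v - 136 from numerator and denominator to get the reduced form.

(5v - 20)/(v - 3)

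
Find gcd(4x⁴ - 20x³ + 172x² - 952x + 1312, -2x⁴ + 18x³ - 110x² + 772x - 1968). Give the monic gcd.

By polynomial division,
  4x⁴ - 20x³ + 172x² - 952x + 1312 = (-2)(-2x⁴ + 18x³ - 110x² + 772x - 1968) + (16x³ - 48x² + 592x - 2624)
  -2x⁴ + 18x³ - 110x² + 772x - 1968 = (-(1/8)x + 3/4)(16x³ - 48x² + 592x - 2624) + (0)
Last nonzero remainder: 16x³ - 48x² + 592x - 2624. Dividing through by 16 gives the monic gcd x³ - 3x² + 37x - 164.

x³ - 3x² + 37x - 164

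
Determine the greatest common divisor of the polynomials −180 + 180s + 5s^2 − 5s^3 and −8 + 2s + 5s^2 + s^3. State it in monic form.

−1 + s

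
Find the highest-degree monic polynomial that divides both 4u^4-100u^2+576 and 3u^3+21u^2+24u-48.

u+4

Euclidean algorithm in ℚ[u]:
  4u^4-100u^2+576 = ((4/3)u-28/3)(3u^3+21u^2+24u-48) + (64u^2+288u+128)
  3u^3+21u^2+24u-48 = ((3/64)u+15/128)(64u^2+288u+128) + (-(63/4)u-63)
  64u^2+288u+128 = (-(256/63)u-128/63)(-(63/4)u-63) + (0)
Last nonzero remainder: -(63/4)u-63. Dividing through by -63/4 gives the monic gcd u+4.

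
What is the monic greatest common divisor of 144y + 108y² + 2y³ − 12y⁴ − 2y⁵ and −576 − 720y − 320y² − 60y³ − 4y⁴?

24 + 26y + 9y² + y³

Euclidean algorithm in ℚ[y]:
  −2y⁵ − 12y⁴ + 2y³ + 108y² + 144y = ((1/2)y − 9/2)(−4y⁴ − 60y³ − 320y² − 720y − 576) + (−108y³ − 972y² − 2808y − 2592)
  −4y⁴ − 60y³ − 320y² − 720y − 576 = ((1/27)y + 2/9)(−108y³ − 972y² − 2808y − 2592) + (0)
Last nonzero remainder: −108y³ − 972y² − 2808y − 2592. Dividing through by −108 gives the monic gcd y³ + 9y² + 26y + 24.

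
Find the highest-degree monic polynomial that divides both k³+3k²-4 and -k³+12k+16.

Repeated division with remainder:
  k³+3k²-4 = (-1)(-k³+12k+16) + (3k²+12k+12)
  -k³+12k+16 = (-(1/3)k+4/3)(3k²+12k+12) + (0)
Last nonzero remainder: 3k²+12k+12. Dividing through by 3 gives the monic gcd k²+4k+4.

k²+4k+4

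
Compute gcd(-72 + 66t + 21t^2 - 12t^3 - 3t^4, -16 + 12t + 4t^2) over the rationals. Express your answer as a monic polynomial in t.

-4 + 3t + t^2

By polynomial division,
  -3t^4 - 12t^3 + 21t^2 + 66t - 72 = (-(3/4)t^2 - (3/4)t + 9/2)(4t^2 + 12t - 16) + (0)
Last nonzero remainder: 4t^2 + 12t - 16. Dividing through by 4 gives the monic gcd t^2 + 3t - 4.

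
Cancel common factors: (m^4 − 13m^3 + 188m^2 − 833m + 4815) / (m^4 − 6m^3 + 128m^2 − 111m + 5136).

(m^2 − 4m + 45)/(m^2 + 3m + 48)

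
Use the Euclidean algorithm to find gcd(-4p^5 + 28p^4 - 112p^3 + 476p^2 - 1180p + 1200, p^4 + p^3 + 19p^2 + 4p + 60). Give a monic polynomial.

p^2 + p + 15

Repeated division with remainder:
  -4p^5 + 28p^4 - 112p^3 + 476p^2 - 1180p + 1200 = (-4p + 32)(p^4 + p^3 + 19p^2 + 4p + 60) + (-68p^3 - 116p^2 - 1068p - 720)
  p^4 + p^3 + 19p^2 + 4p + 60 = (-(1/68)p + 3/289)(-68p^3 - 116p^2 - 1068p - 720) + ((1300/289)p^2 + (1300/289)p + 19500/289)
  -68p^3 - 116p^2 - 1068p - 720 = (-(4913/325)p - 3468/325)((1300/289)p^2 + (1300/289)p + 19500/289) + (0)
Last nonzero remainder: (1300/289)p^2 + (1300/289)p + 19500/289. Dividing through by 1300/289 gives the monic gcd p^2 + p + 15.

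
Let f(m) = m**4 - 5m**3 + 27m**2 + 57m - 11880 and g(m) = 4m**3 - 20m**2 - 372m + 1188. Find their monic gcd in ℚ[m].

Euclidean algorithm in ℚ[m]:
  m**4 - 5m**3 + 27m**2 + 57m - 11880 = ((1/4)m)(4m**3 - 20m**2 - 372m + 1188) + (120m**2 - 240m - 11880)
  4m**3 - 20m**2 - 372m + 1188 = ((1/30)m - 1/10)(120m**2 - 240m - 11880) + (0)
Last nonzero remainder: 120m**2 - 240m - 11880. Dividing through by 120 gives the monic gcd m**2 - 2m - 99.

m**2 - 2m - 99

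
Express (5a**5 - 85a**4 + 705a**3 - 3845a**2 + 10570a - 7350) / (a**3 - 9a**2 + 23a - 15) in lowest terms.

(5a**3 - 55a**2 + 350a - 1470)/(a - 3)

Repeated division with remainder:
  5a**5 - 85a**4 + 705a**3 - 3845a**2 + 10570a - 7350 = (5a**2 - 40a + 230)(a**3 - 9a**2 + 23a - 15) + (-780a**2 + 4680a - 3900)
  a**3 - 9a**2 + 23a - 15 = (-(1/780)a + 1/260)(-780a**2 + 4680a - 3900) + (0)
Last nonzero remainder: -780a**2 + 4680a - 3900. Dividing through by -780 gives the monic gcd a**2 - 6a + 5.
Cancel a**2 - 6a + 5 from numerator and denominator to get the reduced form.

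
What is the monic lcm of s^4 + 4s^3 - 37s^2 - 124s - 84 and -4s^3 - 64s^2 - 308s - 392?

s^5 + 11s^4 - 9s^3 - 383s^2 - 952s - 588

Apply the Euclidean algorithm:
  s^4 + 4s^3 - 37s^2 - 124s - 84 = (-(1/4)s + 3)(-4s^3 - 64s^2 - 308s - 392) + (78s^2 + 702s + 1092)
  -4s^3 - 64s^2 - 308s - 392 = (-(2/39)s - 14/39)(78s^2 + 702s + 1092) + (0)
Last nonzero remainder: 78s^2 + 702s + 1092. Dividing through by 78 gives the monic gcd s^2 + 9s + 14.
Then lcm(f, g) = f·g / gcd(f, g); expanding and making the result monic gives the answer.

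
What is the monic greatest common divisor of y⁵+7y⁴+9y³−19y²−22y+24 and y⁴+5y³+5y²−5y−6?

Apply the Euclidean algorithm:
  y⁵+7y⁴+9y³−19y²−22y+24 = (y+2)(y⁴+5y³+5y²−5y−6) + (−6y³−24y²−6y+36)
  y⁴+5y³+5y²−5y−6 = (−(1/6)y−1/6)(−6y³−24y²−6y+36) + (0)
Last nonzero remainder: −6y³−24y²−6y+36. Dividing through by −6 gives the monic gcd y³+4y²+y−6.

y³+4y²+y−6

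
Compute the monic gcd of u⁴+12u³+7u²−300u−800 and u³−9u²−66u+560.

u+8

Repeated division with remainder:
  u⁴+12u³+7u²−300u−800 = (u+21)(u³−9u²−66u+560) + (262u²+526u−12560)
  u³−9u²−66u+560 = ((1/262)u−721/17161)(262u²+526u−12560) + ((69300/17161)u+554400/17161)
  262u²+526u−12560 = ((2248091/34650)u−2694277/6930)((69300/17161)u+554400/17161) + (0)
Last nonzero remainder: (69300/17161)u+554400/17161. Dividing through by 69300/17161 gives the monic gcd u+8.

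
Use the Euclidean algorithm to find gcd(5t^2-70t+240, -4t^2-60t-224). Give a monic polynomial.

Euclidean algorithm in ℚ[t]:
  5t^2-70t+240 = (-5/4)(-4t^2-60t-224) + (-145t-40)
  -4t^2-60t-224 = ((4/145)t+1708/4205)(-145t-40) + (-174720/841)
  -145t-40 = ((24389/34944)t+841/4368)(-174720/841) + (0)
The last nonzero remainder is the constant -174720/841, so the polynomials are coprime and gcd = 1.

1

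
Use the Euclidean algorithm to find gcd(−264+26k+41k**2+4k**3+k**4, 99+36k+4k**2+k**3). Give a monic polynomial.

By polynomial division,
  k**4+4k**3+41k**2+26k−264 = (k)(k**3+4k**2+36k+99) + (5k**2−73k−264)
  k**3+4k**2+36k+99 = ((1/5)k+93/25)(5k**2−73k−264) + ((9009/25)k+27027/25)
  5k**2−73k−264 = ((125/9009)k−200/819)((9009/25)k+27027/25) + (0)
Last nonzero remainder: (9009/25)k+27027/25. Dividing through by 9009/25 gives the monic gcd k+3.

3+k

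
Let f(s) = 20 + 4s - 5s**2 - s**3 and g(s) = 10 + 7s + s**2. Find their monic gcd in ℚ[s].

10 + 7s + s**2

By polynomial division,
  -s**3 - 5s**2 + 4s + 20 = (-s + 2)(s**2 + 7s + 10) + (0)
The last nonzero remainder s**2 + 7s + 10 is already monic.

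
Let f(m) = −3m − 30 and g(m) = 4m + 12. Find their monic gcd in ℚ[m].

1

Repeated division with remainder:
  −3m − 30 = (−3/4)(4m + 12) + (−21)
  4m + 12 = (−(4/21)m − 4/7)(−21) + (0)
The last nonzero remainder is the constant −21, so the polynomials are coprime and gcd = 1.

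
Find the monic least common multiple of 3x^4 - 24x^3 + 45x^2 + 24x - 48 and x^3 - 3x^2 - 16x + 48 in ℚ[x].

Apply the Euclidean algorithm:
  3x^4 - 24x^3 + 45x^2 + 24x - 48 = (3x - 15)(x^3 - 3x^2 - 16x + 48) + (48x^2 - 360x + 672)
  x^3 - 3x^2 - 16x + 48 = ((1/48)x + 3/32)(48x^2 - 360x + 672) + ((15/4)x - 15)
  48x^2 - 360x + 672 = ((64/5)x - 224/5)((15/4)x - 15) + (0)
Last nonzero remainder: (15/4)x - 15. Dividing through by 15/4 gives the monic gcd x - 4.
Then lcm(f, g) = f·g / gcd(f, g); expanding and making the result monic gives the answer.

x^6 - 7x^5 - 5x^4 + 119x^3 - 188x^2 - 112x + 192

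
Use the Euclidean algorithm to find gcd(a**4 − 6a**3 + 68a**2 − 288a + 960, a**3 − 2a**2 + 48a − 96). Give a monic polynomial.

Euclidean algorithm in ℚ[a]:
  a**4 − 6a**3 + 68a**2 − 288a + 960 = (a − 4)(a**3 − 2a**2 + 48a − 96) + (12a**2 + 576)
  a**3 − 2a**2 + 48a − 96 = ((1/12)a − 1/6)(12a**2 + 576) + (0)
Last nonzero remainder: 12a**2 + 576. Dividing through by 12 gives the monic gcd a**2 + 48.

a**2 + 48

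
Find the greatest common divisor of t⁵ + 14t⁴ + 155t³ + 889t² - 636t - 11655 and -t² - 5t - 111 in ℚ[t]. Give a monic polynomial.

t² + 5t + 111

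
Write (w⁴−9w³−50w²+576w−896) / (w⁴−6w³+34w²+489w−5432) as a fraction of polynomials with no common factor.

By polynomial division,
  w⁴−9w³−50w²+576w−896 = (w⁴−6w³+34w²+489w−5432) + (−3w³−84w²+87w+4536)
  w⁴−6w³+34w²+489w−5432 = (−(1/3)w+34/3)(−3w³−84w²+87w+4536) + (1015w²+1015w−56840)
  −3w³−84w²+87w+4536 = (−(3/1015)w−81/1015)(1015w²+1015w−56840) + (0)
Last nonzero remainder: 1015w²+1015w−56840. Dividing through by 1015 gives the monic gcd w²+w−56.
Cancel w²+w−56 from numerator and denominator to get the reduced form.

(w²−10w+16)/(w²−7w+97)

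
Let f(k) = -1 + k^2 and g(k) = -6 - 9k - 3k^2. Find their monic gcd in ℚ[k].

Euclidean algorithm in ℚ[k]:
  k^2 - 1 = (-1/3)(-3k^2 - 9k - 6) + (-3k - 3)
  -3k^2 - 9k - 6 = (k + 2)(-3k - 3) + (0)
Last nonzero remainder: -3k - 3. Dividing through by -3 gives the monic gcd k + 1.

1 + k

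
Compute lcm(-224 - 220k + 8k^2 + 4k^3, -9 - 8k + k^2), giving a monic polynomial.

504 + 439k - 73k^2 - 7k^3 + k^4

Euclidean algorithm in ℚ[k]:
  4k^3 + 8k^2 - 220k - 224 = (4k + 40)(k^2 - 8k - 9) + (136k + 136)
  k^2 - 8k - 9 = ((1/136)k - 9/136)(136k + 136) + (0)
Last nonzero remainder: 136k + 136. Dividing through by 136 gives the monic gcd k + 1.
Then lcm(f, g) = f·g / gcd(f, g); expanding and making the result monic gives the answer.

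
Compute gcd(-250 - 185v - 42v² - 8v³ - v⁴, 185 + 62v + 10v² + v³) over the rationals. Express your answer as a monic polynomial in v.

By polynomial division,
  -v⁴ - 8v³ - 42v² - 185v - 250 = (-v + 2)(v³ + 10v² + 62v + 185) + (-124v - 620)
  v³ + 10v² + 62v + 185 = (-(1/124)v² - (5/124)v - 37/124)(-124v - 620) + (0)
Last nonzero remainder: -124v - 620. Dividing through by -124 gives the monic gcd v + 5.

5 + v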